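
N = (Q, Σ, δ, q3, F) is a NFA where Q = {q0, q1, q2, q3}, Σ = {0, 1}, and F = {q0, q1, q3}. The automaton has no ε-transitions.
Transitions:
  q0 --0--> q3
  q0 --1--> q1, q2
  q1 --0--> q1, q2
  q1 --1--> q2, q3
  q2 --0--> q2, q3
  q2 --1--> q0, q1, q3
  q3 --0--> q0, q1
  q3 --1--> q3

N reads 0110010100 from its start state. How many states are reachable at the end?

4

Start: {q3}
read 0: {q0, q1}
read 1: {q1, q2, q3}
read 1: {q0, q1, q2, q3}
read 0: {q0, q1, q2, q3}
read 0: {q0, q1, q2, q3}
read 1: {q0, q1, q2, q3}
read 0: {q0, q1, q2, q3}
read 1: {q0, q1, q2, q3}
read 0: {q0, q1, q2, q3}
read 0: {q0, q1, q2, q3}
Final reachable set {q0, q1, q2, q3} has 4 states.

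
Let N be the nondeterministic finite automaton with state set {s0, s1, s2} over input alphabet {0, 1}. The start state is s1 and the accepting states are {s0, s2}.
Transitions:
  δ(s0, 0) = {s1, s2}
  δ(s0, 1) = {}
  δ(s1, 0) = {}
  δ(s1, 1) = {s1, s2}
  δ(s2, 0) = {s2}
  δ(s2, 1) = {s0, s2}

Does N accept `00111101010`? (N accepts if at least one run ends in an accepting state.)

rejected

Start: {s1}
read 0: {}
The reachable set is empty and stays empty for the remaining 10 symbols.
Reachable ∩ accepting = {} — empty.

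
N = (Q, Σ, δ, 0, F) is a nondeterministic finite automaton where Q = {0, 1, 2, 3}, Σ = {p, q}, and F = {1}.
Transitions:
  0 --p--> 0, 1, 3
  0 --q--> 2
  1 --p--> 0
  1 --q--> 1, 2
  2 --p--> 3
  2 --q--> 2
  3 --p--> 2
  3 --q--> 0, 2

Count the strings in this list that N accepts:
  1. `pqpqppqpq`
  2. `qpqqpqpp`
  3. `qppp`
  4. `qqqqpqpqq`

`pqpqppqpq`: accepted
`qpqqpqpp`: accepted
`qppp`: rejected
`qqqqpqpqq`: accepted

3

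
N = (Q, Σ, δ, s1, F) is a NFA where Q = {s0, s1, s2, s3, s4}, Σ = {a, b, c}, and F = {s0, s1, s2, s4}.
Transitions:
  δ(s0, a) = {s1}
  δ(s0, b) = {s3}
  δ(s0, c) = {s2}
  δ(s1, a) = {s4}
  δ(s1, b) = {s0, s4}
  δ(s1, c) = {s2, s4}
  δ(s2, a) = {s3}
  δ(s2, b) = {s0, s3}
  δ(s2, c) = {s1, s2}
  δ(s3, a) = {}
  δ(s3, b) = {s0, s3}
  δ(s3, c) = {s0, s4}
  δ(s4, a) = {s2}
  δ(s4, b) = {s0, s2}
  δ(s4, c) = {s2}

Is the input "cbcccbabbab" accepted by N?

Start: {s1}
read c: {s2, s4}
read b: {s0, s2, s3}
read c: {s0, s1, s2, s4}
read c: {s1, s2, s4}
read c: {s1, s2, s4}
read b: {s0, s2, s3, s4}
read a: {s1, s2, s3}
read b: {s0, s3, s4}
read b: {s0, s2, s3}
read a: {s1, s3}
read b: {s0, s3, s4}
Reachable ∩ accepting = {s0, s4} — nonempty.

accepted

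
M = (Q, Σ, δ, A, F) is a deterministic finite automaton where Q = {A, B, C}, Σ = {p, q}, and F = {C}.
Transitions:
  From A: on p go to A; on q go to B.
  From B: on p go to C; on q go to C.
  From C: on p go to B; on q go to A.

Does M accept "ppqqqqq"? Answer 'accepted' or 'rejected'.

accepted

A --p--> A
A --p--> A
A --q--> B
B --q--> C
C --q--> A
A --q--> B
B --q--> C
End in state C, which is an accepting state.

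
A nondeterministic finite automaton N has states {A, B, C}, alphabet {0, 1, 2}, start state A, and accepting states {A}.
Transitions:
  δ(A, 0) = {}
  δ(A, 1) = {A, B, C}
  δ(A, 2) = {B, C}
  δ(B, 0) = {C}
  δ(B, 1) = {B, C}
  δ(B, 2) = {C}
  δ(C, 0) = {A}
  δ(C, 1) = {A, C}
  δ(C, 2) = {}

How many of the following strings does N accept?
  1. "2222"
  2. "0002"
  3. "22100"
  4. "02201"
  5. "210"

"2222": rejected
"0002": rejected
"22100": rejected
"02201": rejected
"210": accepted

1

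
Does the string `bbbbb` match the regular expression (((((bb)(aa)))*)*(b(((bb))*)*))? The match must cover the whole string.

yes

Split as ε·bbbbb: ((((bb)(aa)))*)* matches ε and (b(((bb))*)*) matches bbbbb.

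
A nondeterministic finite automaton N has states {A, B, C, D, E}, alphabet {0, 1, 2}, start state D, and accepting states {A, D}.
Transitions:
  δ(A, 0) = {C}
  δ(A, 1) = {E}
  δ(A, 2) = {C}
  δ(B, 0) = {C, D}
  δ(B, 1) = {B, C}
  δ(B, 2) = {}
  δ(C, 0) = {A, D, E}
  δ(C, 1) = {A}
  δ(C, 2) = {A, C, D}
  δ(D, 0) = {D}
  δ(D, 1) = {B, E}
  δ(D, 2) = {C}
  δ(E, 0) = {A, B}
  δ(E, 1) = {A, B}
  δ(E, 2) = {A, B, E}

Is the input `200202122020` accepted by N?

Start: {D}
read 2: {C}
read 0: {A, D, E}
read 0: {A, B, C, D}
read 2: {A, C, D}
read 0: {A, C, D, E}
read 2: {A, B, C, D, E}
read 1: {A, B, C, E}
read 2: {A, B, C, D, E}
read 2: {A, B, C, D, E}
read 0: {A, B, C, D, E}
read 2: {A, B, C, D, E}
read 0: {A, B, C, D, E}
Reachable ∩ accepting = {A, D} — nonempty.

accepted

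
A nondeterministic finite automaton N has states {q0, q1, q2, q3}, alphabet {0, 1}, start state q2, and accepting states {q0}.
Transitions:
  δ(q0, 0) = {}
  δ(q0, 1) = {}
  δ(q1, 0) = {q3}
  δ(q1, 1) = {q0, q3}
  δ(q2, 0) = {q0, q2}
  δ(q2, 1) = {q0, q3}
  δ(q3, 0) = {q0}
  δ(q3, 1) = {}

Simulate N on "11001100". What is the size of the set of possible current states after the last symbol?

0

Start: {q2}
read 1: {q0, q3}
read 1: {}
The reachable set is empty and stays empty for the remaining 6 symbols.
Final reachable set {} has 0 states.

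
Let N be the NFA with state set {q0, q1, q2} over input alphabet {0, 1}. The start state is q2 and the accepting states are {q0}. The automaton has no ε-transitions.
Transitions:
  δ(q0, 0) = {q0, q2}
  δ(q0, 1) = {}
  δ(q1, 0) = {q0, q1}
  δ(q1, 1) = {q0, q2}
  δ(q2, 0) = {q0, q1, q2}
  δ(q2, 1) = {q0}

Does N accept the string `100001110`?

rejected

Start: {q2}
read 1: {q0}
read 0: {q0, q2}
read 0: {q0, q1, q2}
read 0: {q0, q1, q2}
read 0: {q0, q1, q2}
read 1: {q0, q2}
read 1: {q0}
read 1: {}
The reachable set is empty and stays empty for the remaining 1 symbol.
Reachable ∩ accepting = {} — empty.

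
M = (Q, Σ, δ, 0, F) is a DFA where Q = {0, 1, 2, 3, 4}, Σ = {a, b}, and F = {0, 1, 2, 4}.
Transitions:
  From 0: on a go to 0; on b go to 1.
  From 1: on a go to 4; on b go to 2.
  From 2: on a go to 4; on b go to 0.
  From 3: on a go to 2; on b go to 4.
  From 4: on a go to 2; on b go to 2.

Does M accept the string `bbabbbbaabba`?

accepted

0 --b--> 1
1 --b--> 2
2 --a--> 4
4 --b--> 2
2 --b--> 0
0 --b--> 1
1 --b--> 2
2 --a--> 4
4 --a--> 2
2 --b--> 0
0 --b--> 1
1 --a--> 4
End in state 4, which is an accepting state.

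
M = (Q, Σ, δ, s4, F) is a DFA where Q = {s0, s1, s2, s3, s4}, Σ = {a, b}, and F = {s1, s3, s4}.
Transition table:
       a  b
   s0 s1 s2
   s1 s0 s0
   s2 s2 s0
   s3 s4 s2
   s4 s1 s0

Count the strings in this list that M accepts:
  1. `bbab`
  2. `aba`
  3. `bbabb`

1

`bbab`: rejected
`aba`: accepted
`bbabb`: rejected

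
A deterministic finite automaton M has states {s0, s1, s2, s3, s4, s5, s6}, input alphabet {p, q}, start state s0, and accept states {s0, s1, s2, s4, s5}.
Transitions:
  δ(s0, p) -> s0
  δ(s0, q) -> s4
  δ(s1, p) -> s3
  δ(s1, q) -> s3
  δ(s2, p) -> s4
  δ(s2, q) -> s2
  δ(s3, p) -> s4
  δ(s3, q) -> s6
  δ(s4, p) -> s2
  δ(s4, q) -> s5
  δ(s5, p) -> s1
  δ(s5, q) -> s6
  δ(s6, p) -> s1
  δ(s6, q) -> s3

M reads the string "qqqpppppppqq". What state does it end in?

s6

s0 --q--> s4
s4 --q--> s5
s5 --q--> s6
s6 --p--> s1
s1 --p--> s3
s3 --p--> s4
s4 --p--> s2
s2 --p--> s4
s4 --p--> s2
s2 --p--> s4
s4 --q--> s5
s5 --q--> s6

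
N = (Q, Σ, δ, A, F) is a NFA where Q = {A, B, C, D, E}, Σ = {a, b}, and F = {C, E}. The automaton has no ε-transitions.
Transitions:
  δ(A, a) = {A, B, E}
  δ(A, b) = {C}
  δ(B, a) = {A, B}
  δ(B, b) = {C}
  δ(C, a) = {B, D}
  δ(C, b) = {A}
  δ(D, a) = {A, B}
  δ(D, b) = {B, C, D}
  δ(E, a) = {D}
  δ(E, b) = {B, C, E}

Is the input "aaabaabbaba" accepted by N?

Start: {A}
read a: {A, B, E}
read a: {A, B, D, E}
read a: {A, B, D, E}
read b: {B, C, D, E}
read a: {A, B, D}
read a: {A, B, E}
read b: {B, C, E}
read b: {A, B, C, E}
read a: {A, B, D, E}
read b: {B, C, D, E}
read a: {A, B, D}
Reachable ∩ accepting = {} — empty.

rejected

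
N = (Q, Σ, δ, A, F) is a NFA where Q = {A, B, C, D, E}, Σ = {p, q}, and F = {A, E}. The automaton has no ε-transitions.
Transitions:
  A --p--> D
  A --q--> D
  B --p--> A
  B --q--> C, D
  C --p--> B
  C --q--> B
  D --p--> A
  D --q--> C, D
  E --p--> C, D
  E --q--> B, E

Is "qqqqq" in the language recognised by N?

Start: {A}
read q: {D}
read q: {C, D}
read q: {B, C, D}
read q: {B, C, D}
read q: {B, C, D}
Reachable ∩ accepting = {} — empty.

rejected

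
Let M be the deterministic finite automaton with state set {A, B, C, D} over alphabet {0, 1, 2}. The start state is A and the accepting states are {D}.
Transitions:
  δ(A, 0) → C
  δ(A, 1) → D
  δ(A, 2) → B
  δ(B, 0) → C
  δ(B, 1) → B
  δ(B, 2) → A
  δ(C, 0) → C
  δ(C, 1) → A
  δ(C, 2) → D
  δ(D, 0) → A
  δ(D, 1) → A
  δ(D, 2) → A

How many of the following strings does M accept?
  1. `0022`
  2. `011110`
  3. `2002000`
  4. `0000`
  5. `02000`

`0022`: rejected
`011110`: rejected
`2002000`: rejected
`0000`: rejected
`02000`: rejected

0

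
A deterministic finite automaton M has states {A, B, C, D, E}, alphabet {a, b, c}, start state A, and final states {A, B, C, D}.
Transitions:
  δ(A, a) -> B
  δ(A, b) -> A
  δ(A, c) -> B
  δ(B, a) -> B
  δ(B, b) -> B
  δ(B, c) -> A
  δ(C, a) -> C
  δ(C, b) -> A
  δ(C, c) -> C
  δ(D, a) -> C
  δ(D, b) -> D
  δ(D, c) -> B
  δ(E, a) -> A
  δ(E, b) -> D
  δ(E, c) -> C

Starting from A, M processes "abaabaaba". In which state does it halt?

A --a--> B
B --b--> B
B --a--> B
B --a--> B
B --b--> B
B --a--> B
B --a--> B
B --b--> B
B --a--> B

B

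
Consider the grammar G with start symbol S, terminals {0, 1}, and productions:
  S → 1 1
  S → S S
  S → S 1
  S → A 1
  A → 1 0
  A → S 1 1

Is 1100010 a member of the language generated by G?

no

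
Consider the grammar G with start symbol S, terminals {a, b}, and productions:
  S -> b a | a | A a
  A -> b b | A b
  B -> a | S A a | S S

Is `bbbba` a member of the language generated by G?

yes

S ⇒ Aa ⇒ Aba ⇒ Abba ⇒ bbbba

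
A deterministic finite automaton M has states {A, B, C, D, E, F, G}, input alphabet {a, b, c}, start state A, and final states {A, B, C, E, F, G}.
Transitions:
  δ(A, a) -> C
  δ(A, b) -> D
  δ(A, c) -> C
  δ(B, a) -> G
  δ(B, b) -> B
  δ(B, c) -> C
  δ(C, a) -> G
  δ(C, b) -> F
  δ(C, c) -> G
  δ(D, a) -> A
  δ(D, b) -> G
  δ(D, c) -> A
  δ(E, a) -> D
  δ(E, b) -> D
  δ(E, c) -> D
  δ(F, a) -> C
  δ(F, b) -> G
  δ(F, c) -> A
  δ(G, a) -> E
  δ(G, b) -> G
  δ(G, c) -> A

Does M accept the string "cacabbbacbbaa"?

rejected

A --c--> C
C --a--> G
G --c--> A
A --a--> C
C --b--> F
F --b--> G
G --b--> G
G --a--> E
E --c--> D
D --b--> G
G --b--> G
G --a--> E
E --a--> D
End in state D, which is not an accepting state.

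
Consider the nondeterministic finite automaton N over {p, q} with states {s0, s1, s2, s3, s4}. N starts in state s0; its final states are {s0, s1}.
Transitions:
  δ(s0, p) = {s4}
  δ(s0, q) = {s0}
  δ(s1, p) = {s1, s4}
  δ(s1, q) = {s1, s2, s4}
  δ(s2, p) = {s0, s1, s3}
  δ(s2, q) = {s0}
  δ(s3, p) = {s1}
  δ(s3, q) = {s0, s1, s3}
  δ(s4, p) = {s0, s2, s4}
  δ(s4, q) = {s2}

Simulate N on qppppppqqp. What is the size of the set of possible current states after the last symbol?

Start: {s0}
read q: {s0}
read p: {s4}
read p: {s0, s2, s4}
read p: {s0, s1, s2, s3, s4}
read p: {s0, s1, s2, s3, s4}
read p: {s0, s1, s2, s3, s4}
read p: {s0, s1, s2, s3, s4}
read q: {s0, s1, s2, s3, s4}
read q: {s0, s1, s2, s3, s4}
read p: {s0, s1, s2, s3, s4}
Final reachable set {s0, s1, s2, s3, s4} has 5 states.

5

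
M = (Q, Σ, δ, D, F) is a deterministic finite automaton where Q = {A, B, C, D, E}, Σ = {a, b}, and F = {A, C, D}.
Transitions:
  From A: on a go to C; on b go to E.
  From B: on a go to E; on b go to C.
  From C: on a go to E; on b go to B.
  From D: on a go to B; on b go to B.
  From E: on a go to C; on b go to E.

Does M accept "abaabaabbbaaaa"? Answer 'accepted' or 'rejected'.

D --a--> B
B --b--> C
C --a--> E
E --a--> C
C --b--> B
B --a--> E
E --a--> C
C --b--> B
B --b--> C
C --b--> B
B --a--> E
E --a--> C
C --a--> E
E --a--> C
End in state C, which is an accepting state.

accepted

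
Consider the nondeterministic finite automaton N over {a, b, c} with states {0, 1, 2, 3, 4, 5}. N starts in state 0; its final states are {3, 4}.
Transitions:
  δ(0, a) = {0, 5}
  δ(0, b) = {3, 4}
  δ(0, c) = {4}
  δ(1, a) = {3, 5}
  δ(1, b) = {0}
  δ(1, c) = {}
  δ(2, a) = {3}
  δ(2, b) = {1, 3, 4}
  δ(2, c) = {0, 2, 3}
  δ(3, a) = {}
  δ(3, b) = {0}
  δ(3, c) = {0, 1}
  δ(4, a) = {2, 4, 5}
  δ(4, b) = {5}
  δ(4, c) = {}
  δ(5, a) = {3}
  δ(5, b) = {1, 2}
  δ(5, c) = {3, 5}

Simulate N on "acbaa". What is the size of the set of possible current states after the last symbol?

Start: {0}
read a: {0, 5}
read c: {3, 4, 5}
read b: {0, 1, 2, 5}
read a: {0, 3, 5}
read a: {0, 3, 5}
Final reachable set {0, 3, 5} has 3 states.

3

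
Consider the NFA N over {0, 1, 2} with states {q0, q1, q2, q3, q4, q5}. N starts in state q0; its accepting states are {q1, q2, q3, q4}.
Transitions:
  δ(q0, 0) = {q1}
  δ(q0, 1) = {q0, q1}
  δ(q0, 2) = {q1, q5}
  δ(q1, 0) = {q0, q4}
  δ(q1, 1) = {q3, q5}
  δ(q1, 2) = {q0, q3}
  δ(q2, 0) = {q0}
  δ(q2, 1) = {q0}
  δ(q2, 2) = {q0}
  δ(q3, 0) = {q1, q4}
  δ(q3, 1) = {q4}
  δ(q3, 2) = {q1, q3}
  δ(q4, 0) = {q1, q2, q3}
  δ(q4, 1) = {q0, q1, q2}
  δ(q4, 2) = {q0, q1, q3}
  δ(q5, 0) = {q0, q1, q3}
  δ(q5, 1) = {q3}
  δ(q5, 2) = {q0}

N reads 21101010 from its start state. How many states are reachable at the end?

5

Start: {q0}
read 2: {q1, q5}
read 1: {q3, q5}
read 1: {q3, q4}
read 0: {q1, q2, q3, q4}
read 1: {q0, q1, q2, q3, q4, q5}
read 0: {q0, q1, q2, q3, q4}
read 1: {q0, q1, q2, q3, q4, q5}
read 0: {q0, q1, q2, q3, q4}
Final reachable set {q0, q1, q2, q3, q4} has 5 states.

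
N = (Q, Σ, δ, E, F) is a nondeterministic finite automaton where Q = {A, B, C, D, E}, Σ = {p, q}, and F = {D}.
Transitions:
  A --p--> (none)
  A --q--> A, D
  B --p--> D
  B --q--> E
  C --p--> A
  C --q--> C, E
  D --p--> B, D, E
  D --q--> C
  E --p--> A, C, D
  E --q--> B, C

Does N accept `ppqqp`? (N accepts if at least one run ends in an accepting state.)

accepted

Start: {E}
read p: {A, C, D}
read p: {A, B, D, E}
read q: {A, B, C, D, E}
read q: {A, B, C, D, E}
read p: {A, B, C, D, E}
Reachable ∩ accepting = {D} — nonempty.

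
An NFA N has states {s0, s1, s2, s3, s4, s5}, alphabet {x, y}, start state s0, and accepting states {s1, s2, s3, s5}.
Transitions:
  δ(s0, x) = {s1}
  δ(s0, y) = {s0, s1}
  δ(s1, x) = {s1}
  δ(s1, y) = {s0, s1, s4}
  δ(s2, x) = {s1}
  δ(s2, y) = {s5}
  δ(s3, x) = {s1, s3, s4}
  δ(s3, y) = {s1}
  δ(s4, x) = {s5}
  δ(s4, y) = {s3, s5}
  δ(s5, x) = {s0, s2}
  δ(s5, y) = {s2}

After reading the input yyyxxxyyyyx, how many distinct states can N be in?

6

Start: {s0}
read y: {s0, s1}
read y: {s0, s1, s4}
read y: {s0, s1, s3, s4, s5}
read x: {s0, s1, s2, s3, s4, s5}
read x: {s0, s1, s2, s3, s4, s5}
read x: {s0, s1, s2, s3, s4, s5}
read y: {s0, s1, s2, s3, s4, s5}
read y: {s0, s1, s2, s3, s4, s5}
read y: {s0, s1, s2, s3, s4, s5}
read y: {s0, s1, s2, s3, s4, s5}
read x: {s0, s1, s2, s3, s4, s5}
Final reachable set {s0, s1, s2, s3, s4, s5} has 6 states.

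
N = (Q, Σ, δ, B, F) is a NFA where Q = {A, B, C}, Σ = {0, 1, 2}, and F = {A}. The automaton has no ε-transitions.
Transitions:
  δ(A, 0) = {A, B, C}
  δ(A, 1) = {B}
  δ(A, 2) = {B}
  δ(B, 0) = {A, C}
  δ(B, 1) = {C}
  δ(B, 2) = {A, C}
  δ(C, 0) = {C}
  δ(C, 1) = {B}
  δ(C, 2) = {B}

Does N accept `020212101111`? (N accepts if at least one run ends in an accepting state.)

rejected

Start: {B}
read 0: {A, C}
read 2: {B}
read 0: {A, C}
read 2: {B}
read 1: {C}
read 2: {B}
read 1: {C}
read 0: {C}
read 1: {B}
read 1: {C}
read 1: {B}
read 1: {C}
Reachable ∩ accepting = {} — empty.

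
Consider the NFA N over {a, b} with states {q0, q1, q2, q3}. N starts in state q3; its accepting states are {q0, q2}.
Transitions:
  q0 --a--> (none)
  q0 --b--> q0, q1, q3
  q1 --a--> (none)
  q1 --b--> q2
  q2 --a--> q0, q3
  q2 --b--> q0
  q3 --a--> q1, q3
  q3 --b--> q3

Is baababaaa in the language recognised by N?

rejected

Start: {q3}
read b: {q3}
read a: {q1, q3}
read a: {q1, q3}
read b: {q2, q3}
read a: {q0, q1, q3}
read b: {q0, q1, q2, q3}
read a: {q0, q1, q3}
read a: {q1, q3}
read a: {q1, q3}
Reachable ∩ accepting = {} — empty.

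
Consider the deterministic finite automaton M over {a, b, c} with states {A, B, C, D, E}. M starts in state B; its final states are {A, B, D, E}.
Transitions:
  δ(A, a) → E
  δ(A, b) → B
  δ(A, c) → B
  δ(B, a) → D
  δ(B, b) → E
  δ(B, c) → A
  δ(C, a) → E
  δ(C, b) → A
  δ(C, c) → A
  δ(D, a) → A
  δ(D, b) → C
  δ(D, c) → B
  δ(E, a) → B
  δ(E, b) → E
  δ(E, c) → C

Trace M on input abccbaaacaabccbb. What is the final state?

E

B --a--> D
D --b--> C
C --c--> A
A --c--> B
B --b--> E
E --a--> B
B --a--> D
D --a--> A
A --c--> B
B --a--> D
D --a--> A
A --b--> B
B --c--> A
A --c--> B
B --b--> E
E --b--> E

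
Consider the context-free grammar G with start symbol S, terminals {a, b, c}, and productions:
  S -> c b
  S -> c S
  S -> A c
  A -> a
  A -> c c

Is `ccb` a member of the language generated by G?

yes

S ⇒ cS ⇒ ccb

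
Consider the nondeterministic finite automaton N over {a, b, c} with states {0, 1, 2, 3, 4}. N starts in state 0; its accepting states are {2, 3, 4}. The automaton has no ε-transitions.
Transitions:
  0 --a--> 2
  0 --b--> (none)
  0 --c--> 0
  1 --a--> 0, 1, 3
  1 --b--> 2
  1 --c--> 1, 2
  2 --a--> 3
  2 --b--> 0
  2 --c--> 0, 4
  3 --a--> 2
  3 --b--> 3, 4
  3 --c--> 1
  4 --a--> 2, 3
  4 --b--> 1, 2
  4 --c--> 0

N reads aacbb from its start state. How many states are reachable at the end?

1

Start: {0}
read a: {2}
read a: {3}
read c: {1}
read b: {2}
read b: {0}
Final reachable set {0} has 1 state.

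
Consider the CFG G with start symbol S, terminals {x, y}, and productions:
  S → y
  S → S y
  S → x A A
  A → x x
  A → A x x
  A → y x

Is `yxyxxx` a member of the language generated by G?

no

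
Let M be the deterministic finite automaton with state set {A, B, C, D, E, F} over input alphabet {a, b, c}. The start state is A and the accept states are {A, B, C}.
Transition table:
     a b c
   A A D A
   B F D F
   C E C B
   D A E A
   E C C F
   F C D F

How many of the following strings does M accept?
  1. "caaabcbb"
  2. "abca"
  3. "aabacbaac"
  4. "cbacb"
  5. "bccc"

3

"caaabcbb": rejected
"abca": accepted
"aabacbaac": accepted
"cbacb": rejected
"bccc": accepted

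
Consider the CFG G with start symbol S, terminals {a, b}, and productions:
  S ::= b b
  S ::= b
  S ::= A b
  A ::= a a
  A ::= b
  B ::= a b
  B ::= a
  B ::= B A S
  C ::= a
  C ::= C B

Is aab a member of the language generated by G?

S ⇒ Ab ⇒ aab

yes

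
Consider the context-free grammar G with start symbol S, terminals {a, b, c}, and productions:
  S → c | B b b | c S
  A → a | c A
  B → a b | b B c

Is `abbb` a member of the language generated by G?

S ⇒ Bbb ⇒ abbb

yes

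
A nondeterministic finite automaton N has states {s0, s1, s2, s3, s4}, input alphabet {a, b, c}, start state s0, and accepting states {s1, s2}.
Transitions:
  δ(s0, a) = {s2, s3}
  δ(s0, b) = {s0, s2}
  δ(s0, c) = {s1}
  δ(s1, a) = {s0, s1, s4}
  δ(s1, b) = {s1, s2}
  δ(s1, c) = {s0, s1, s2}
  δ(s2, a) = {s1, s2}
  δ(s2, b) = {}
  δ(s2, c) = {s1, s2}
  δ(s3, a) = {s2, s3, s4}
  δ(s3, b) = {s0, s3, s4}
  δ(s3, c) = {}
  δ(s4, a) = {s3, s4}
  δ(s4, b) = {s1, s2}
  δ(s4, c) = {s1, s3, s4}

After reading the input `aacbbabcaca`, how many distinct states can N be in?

Start: {s0}
read a: {s2, s3}
read a: {s1, s2, s3, s4}
read c: {s0, s1, s2, s3, s4}
read b: {s0, s1, s2, s3, s4}
read b: {s0, s1, s2, s3, s4}
read a: {s0, s1, s2, s3, s4}
read b: {s0, s1, s2, s3, s4}
read c: {s0, s1, s2, s3, s4}
read a: {s0, s1, s2, s3, s4}
read c: {s0, s1, s2, s3, s4}
read a: {s0, s1, s2, s3, s4}
Final reachable set {s0, s1, s2, s3, s4} has 5 states.

5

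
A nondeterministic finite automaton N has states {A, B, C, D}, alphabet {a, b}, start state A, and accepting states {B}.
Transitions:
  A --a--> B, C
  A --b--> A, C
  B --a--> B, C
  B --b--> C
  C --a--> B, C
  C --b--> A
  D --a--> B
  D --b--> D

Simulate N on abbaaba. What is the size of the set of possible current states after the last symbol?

Start: {A}
read a: {B, C}
read b: {A, C}
read b: {A, C}
read a: {B, C}
read a: {B, C}
read b: {A, C}
read a: {B, C}
Final reachable set {B, C} has 2 states.

2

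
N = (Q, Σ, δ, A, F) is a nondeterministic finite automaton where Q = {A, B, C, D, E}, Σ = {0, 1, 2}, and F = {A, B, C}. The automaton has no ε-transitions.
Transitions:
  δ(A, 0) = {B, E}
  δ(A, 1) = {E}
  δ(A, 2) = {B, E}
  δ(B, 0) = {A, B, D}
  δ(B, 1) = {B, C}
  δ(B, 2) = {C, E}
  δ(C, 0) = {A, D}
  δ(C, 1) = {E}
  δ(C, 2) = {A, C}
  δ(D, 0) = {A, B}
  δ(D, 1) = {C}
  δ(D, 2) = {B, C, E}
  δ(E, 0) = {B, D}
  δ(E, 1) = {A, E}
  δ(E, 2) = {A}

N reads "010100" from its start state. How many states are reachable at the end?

4

Start: {A}
read 0: {B, E}
read 1: {A, B, C, E}
read 0: {A, B, D, E}
read 1: {A, B, C, E}
read 0: {A, B, D, E}
read 0: {A, B, D, E}
Final reachable set {A, B, D, E} has 4 states.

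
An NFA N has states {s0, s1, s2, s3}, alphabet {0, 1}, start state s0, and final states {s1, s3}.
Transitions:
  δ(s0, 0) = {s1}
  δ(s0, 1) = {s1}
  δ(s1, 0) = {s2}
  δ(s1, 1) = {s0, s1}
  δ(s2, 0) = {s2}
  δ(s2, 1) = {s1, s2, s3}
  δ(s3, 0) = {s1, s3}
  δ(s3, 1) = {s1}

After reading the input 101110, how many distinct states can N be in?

3

Start: {s0}
read 1: {s1}
read 0: {s2}
read 1: {s1, s2, s3}
read 1: {s0, s1, s2, s3}
read 1: {s0, s1, s2, s3}
read 0: {s1, s2, s3}
Final reachable set {s1, s2, s3} has 3 states.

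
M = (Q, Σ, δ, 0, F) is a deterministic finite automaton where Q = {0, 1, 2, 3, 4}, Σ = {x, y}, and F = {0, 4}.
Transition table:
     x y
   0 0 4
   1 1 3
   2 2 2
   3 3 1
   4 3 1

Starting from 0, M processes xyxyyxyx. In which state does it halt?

0 --x--> 0
0 --y--> 4
4 --x--> 3
3 --y--> 1
1 --y--> 3
3 --x--> 3
3 --y--> 1
1 --x--> 1

1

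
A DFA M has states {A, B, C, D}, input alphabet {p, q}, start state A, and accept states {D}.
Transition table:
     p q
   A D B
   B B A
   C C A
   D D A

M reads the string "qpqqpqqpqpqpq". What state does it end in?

A --q--> B
B --p--> B
B --q--> A
A --q--> B
B --p--> B
B --q--> A
A --q--> B
B --p--> B
B --q--> A
A --p--> D
D --q--> A
A --p--> D
D --q--> A

A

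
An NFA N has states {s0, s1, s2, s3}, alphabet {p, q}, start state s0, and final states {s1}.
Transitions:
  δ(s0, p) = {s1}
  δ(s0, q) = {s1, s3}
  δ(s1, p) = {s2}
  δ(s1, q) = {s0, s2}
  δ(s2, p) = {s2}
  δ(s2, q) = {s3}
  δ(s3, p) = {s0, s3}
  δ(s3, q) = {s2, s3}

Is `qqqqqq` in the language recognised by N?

rejected

Start: {s0}
read q: {s1, s3}
read q: {s0, s2, s3}
read q: {s1, s2, s3}
read q: {s0, s2, s3}
read q: {s1, s2, s3}
read q: {s0, s2, s3}
Reachable ∩ accepting = {} — empty.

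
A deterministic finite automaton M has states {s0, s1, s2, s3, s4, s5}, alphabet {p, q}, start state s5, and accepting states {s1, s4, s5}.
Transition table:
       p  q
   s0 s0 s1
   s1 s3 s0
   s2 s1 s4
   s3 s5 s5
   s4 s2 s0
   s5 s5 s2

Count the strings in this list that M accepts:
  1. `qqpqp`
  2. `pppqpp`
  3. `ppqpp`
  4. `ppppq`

`qqpqp`: rejected
`pppqpp`: rejected
`ppqpp`: rejected
`ppppq`: rejected

0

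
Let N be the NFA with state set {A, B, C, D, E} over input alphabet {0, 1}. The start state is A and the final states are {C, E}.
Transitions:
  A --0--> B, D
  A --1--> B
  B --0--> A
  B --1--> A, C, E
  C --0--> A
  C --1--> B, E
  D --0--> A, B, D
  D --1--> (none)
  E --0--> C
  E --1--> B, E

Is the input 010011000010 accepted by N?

Start: {A}
read 0: {B, D}
read 1: {A, C, E}
read 0: {A, B, C, D}
read 0: {A, B, D}
read 1: {A, B, C, E}
read 1: {A, B, C, E}
read 0: {A, B, C, D}
read 0: {A, B, D}
read 0: {A, B, D}
read 0: {A, B, D}
read 1: {A, B, C, E}
read 0: {A, B, C, D}
Reachable ∩ accepting = {C} — nonempty.

accepted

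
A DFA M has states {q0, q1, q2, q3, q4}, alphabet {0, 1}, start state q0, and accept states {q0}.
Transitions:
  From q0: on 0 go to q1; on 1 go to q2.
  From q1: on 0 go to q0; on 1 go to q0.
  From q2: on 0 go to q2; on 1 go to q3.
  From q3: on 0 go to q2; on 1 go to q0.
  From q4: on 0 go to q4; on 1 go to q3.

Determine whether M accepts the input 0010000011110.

rejected

q0 --0--> q1
q1 --0--> q0
q0 --1--> q2
q2 --0--> q2
q2 --0--> q2
q2 --0--> q2
q2 --0--> q2
q2 --0--> q2
q2 --1--> q3
q3 --1--> q0
q0 --1--> q2
q2 --1--> q3
q3 --0--> q2
End in state q2, which is not an accepting state.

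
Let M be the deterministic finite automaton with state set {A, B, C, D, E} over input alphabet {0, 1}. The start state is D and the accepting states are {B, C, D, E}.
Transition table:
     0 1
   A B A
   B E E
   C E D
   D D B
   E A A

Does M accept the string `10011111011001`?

rejected

D --1--> B
B --0--> E
E --0--> A
A --1--> A
A --1--> A
A --1--> A
A --1--> A
A --1--> A
A --0--> B
B --1--> E
E --1--> A
A --0--> B
B --0--> E
E --1--> A
End in state A, which is not an accepting state.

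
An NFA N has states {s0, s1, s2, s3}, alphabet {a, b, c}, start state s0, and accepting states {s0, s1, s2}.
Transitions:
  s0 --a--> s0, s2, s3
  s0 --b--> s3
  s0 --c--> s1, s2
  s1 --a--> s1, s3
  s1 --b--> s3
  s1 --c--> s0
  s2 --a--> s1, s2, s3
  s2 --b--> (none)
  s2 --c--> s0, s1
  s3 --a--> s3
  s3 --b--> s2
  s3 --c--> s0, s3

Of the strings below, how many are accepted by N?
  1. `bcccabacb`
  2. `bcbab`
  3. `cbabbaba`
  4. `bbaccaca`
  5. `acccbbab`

4

`bcccabacb`: accepted
`bcbab`: accepted
`cbabbaba`: rejected
`bbaccaca`: accepted
`acccbbab`: accepted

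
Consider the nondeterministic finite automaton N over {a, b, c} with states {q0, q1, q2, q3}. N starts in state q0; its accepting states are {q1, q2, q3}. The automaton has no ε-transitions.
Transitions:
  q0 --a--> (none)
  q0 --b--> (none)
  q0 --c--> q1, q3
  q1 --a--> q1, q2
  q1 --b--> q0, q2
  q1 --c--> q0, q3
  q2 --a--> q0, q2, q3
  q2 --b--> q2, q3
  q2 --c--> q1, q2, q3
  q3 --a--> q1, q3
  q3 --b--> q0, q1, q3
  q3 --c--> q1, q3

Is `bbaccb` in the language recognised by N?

rejected

Start: {q0}
read b: {}
The reachable set is empty and stays empty for the remaining 5 symbols.
Reachable ∩ accepting = {} — empty.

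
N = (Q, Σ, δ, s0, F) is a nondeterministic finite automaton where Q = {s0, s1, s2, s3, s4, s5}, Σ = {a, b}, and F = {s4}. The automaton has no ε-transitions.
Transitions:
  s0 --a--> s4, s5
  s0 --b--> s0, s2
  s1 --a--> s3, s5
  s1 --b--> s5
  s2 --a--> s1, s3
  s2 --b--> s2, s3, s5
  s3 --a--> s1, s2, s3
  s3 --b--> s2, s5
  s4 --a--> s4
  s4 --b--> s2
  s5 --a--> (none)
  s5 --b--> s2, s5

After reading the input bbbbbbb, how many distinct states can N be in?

Start: {s0}
read b: {s0, s2}
read b: {s0, s2, s3, s5}
read b: {s0, s2, s3, s5}
read b: {s0, s2, s3, s5}
read b: {s0, s2, s3, s5}
read b: {s0, s2, s3, s5}
read b: {s0, s2, s3, s5}
Final reachable set {s0, s2, s3, s5} has 4 states.

4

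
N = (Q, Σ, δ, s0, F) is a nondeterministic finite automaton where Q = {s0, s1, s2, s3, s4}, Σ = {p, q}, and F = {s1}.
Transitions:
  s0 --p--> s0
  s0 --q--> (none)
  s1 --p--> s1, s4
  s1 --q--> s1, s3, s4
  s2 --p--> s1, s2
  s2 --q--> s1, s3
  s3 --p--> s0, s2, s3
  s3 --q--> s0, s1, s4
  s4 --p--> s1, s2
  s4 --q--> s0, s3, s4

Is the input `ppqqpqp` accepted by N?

rejected

Start: {s0}
read p: {s0}
read p: {s0}
read q: {}
The reachable set is empty and stays empty for the remaining 4 symbols.
Reachable ∩ accepting = {} — empty.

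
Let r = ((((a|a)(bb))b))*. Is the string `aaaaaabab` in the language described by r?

no

aaaaaabab cannot be split into zero or more pieces each matching (((a|a)(bb))b).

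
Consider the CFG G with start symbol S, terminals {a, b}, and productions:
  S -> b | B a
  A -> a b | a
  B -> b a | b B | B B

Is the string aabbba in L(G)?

no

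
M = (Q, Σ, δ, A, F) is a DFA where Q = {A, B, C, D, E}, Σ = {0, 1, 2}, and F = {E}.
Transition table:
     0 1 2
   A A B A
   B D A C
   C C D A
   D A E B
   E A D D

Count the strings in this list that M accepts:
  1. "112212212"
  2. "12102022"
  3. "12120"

0

"112212212": rejected
"12102022": rejected
"12120": rejected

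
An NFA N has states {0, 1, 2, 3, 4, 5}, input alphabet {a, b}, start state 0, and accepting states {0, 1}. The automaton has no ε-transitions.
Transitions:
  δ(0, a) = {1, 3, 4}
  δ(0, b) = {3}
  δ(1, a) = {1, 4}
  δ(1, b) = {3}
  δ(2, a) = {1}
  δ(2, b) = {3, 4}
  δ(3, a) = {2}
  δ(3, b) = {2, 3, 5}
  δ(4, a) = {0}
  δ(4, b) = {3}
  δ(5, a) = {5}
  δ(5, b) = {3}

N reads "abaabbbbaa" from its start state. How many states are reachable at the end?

4

Start: {0}
read a: {1, 3, 4}
read b: {2, 3, 5}
read a: {1, 2, 5}
read a: {1, 4, 5}
read b: {3}
read b: {2, 3, 5}
read b: {2, 3, 4, 5}
read b: {2, 3, 4, 5}
read a: {0, 1, 2, 5}
read a: {1, 3, 4, 5}
Final reachable set {1, 3, 4, 5} has 4 states.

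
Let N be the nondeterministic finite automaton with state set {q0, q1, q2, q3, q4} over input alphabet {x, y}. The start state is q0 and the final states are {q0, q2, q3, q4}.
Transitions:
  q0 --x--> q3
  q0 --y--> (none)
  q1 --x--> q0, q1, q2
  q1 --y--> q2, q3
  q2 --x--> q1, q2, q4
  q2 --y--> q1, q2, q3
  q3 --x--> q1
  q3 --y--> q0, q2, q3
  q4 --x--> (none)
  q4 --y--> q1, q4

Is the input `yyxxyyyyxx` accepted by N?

Start: {q0}
read y: {}
The reachable set is empty and stays empty for the remaining 9 symbols.
Reachable ∩ accepting = {} — empty.

rejected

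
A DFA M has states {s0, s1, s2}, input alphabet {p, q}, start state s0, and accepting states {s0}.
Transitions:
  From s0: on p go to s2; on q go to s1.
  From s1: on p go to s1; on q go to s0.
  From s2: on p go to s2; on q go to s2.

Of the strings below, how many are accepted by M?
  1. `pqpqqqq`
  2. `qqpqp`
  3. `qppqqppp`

0

`pqpqqqq`: rejected
`qqpqp`: rejected
`qppqqppp`: rejected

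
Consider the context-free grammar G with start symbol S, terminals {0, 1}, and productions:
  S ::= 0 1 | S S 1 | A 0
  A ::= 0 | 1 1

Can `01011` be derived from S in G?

yes

S ⇒ SS1 ⇒ 01S1 ⇒ 01011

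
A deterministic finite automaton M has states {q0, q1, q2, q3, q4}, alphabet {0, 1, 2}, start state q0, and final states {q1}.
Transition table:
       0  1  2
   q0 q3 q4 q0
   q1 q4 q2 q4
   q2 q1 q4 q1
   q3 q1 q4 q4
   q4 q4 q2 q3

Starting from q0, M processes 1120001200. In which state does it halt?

q0 --1--> q4
q4 --1--> q2
q2 --2--> q1
q1 --0--> q4
q4 --0--> q4
q4 --0--> q4
q4 --1--> q2
q2 --2--> q1
q1 --0--> q4
q4 --0--> q4

q4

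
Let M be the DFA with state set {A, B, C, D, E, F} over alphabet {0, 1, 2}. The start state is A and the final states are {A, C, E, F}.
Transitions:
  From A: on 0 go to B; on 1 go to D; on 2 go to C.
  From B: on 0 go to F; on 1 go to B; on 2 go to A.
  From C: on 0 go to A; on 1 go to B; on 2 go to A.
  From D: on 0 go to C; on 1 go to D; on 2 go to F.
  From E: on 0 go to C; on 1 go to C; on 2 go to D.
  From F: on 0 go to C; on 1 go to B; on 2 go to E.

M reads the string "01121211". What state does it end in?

A --0--> B
B --1--> B
B --1--> B
B --2--> A
A --1--> D
D --2--> F
F --1--> B
B --1--> B

B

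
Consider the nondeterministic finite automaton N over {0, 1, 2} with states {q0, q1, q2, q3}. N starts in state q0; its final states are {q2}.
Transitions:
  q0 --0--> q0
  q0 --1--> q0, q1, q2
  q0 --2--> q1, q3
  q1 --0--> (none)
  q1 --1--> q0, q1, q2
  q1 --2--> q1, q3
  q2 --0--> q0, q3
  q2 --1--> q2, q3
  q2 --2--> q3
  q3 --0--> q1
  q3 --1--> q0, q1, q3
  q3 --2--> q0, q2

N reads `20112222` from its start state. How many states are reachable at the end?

Start: {q0}
read 2: {q1, q3}
read 0: {q1}
read 1: {q0, q1, q2}
read 1: {q0, q1, q2, q3}
read 2: {q0, q1, q2, q3}
read 2: {q0, q1, q2, q3}
read 2: {q0, q1, q2, q3}
read 2: {q0, q1, q2, q3}
Final reachable set {q0, q1, q2, q3} has 4 states.

4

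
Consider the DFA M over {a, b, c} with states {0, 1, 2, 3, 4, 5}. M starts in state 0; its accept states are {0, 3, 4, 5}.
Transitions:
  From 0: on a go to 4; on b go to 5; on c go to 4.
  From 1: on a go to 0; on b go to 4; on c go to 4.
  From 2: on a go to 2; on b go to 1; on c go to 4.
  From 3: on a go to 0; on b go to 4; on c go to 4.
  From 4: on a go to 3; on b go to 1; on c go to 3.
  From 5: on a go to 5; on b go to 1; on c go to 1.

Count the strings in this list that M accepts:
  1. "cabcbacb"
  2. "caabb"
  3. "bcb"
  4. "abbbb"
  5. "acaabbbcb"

"cabcbacb": rejected
"caabb": rejected
"bcb": accepted
"abbbb": accepted
"acaabbbcb": rejected

2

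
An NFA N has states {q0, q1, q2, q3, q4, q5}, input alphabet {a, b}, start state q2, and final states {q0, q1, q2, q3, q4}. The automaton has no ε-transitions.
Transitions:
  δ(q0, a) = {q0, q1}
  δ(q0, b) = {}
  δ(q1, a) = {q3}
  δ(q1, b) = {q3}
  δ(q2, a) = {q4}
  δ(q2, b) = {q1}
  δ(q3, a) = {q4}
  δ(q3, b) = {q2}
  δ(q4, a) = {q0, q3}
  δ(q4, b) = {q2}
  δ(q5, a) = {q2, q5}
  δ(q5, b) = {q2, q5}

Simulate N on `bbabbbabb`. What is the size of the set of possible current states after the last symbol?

Start: {q2}
read b: {q1}
read b: {q3}
read a: {q4}
read b: {q2}
read b: {q1}
read b: {q3}
read a: {q4}
read b: {q2}
read b: {q1}
Final reachable set {q1} has 1 state.

1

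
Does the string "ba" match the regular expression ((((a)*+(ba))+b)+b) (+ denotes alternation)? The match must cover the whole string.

The left alternative (((a)*+(ba))+b) matches ba.

yes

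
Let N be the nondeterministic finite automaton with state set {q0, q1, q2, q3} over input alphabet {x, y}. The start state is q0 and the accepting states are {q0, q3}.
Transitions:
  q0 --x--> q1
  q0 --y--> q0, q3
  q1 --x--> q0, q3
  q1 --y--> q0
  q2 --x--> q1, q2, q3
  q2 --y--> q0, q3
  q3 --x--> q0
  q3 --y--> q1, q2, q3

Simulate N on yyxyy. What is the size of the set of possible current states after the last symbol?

4

Start: {q0}
read y: {q0, q3}
read y: {q0, q1, q2, q3}
read x: {q0, q1, q2, q3}
read y: {q0, q1, q2, q3}
read y: {q0, q1, q2, q3}
Final reachable set {q0, q1, q2, q3} has 4 states.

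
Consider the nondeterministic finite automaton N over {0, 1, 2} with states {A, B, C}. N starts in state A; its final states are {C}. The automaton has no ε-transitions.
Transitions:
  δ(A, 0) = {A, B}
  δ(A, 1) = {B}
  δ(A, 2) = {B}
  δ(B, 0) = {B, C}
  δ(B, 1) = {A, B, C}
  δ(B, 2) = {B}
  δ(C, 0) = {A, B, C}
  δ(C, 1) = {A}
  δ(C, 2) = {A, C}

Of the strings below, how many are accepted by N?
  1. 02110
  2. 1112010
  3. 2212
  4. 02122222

4

02110: accepted
1112010: accepted
2212: accepted
02122222: accepted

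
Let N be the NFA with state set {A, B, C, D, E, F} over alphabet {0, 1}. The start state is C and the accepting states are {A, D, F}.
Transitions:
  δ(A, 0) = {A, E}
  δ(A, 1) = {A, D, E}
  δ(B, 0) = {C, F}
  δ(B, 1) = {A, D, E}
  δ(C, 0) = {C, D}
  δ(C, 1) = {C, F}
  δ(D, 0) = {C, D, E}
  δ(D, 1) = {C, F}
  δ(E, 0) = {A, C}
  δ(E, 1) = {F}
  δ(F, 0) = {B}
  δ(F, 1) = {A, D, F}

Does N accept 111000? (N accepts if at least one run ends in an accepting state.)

accepted

Start: {C}
read 1: {C, F}
read 1: {A, C, D, F}
read 1: {A, C, D, E, F}
read 0: {A, B, C, D, E}
read 0: {A, C, D, E, F}
read 0: {A, B, C, D, E}
Reachable ∩ accepting = {A, D} — nonempty.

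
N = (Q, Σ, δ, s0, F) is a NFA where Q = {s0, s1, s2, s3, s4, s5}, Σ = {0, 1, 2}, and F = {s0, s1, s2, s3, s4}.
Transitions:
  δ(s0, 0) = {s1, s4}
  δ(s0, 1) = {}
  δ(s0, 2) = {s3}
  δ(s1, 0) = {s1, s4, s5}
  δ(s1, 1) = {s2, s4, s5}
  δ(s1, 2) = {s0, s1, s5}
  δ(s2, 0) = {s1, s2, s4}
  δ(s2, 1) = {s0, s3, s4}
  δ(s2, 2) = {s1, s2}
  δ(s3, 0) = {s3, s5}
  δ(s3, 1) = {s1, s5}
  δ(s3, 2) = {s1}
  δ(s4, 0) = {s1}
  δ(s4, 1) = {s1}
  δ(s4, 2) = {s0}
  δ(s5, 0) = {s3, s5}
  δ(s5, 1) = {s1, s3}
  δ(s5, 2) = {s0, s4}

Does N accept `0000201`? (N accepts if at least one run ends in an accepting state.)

Start: {s0}
read 0: {s1, s4}
read 0: {s1, s4, s5}
read 0: {s1, s3, s4, s5}
read 0: {s1, s3, s4, s5}
read 2: {s0, s1, s4, s5}
read 0: {s1, s3, s4, s5}
read 1: {s1, s2, s3, s4, s5}
Reachable ∩ accepting = {s1, s2, s3, s4} — nonempty.

accepted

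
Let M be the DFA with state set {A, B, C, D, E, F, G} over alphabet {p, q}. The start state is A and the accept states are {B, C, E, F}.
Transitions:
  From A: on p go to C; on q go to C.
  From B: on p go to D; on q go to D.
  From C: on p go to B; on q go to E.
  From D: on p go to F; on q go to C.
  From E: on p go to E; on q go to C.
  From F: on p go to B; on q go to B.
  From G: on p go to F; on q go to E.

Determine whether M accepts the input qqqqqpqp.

A --q--> C
C --q--> E
E --q--> C
C --q--> E
E --q--> C
C --p--> B
B --q--> D
D --p--> F
End in state F, which is an accepting state.

accepted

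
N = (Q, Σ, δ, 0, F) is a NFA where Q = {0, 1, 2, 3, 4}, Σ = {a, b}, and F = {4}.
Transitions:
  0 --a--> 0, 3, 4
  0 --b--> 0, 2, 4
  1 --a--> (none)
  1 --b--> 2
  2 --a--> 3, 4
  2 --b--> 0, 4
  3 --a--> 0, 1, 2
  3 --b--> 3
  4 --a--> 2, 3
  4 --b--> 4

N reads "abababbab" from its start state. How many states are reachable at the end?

Start: {0}
read a: {0, 3, 4}
read b: {0, 2, 3, 4}
read a: {0, 1, 2, 3, 4}
read b: {0, 2, 3, 4}
read a: {0, 1, 2, 3, 4}
read b: {0, 2, 3, 4}
read b: {0, 2, 3, 4}
read a: {0, 1, 2, 3, 4}
read b: {0, 2, 3, 4}
Final reachable set {0, 2, 3, 4} has 4 states.

4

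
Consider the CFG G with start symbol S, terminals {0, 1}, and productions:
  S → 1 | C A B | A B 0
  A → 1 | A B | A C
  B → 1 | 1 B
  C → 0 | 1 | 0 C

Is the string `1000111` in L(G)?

no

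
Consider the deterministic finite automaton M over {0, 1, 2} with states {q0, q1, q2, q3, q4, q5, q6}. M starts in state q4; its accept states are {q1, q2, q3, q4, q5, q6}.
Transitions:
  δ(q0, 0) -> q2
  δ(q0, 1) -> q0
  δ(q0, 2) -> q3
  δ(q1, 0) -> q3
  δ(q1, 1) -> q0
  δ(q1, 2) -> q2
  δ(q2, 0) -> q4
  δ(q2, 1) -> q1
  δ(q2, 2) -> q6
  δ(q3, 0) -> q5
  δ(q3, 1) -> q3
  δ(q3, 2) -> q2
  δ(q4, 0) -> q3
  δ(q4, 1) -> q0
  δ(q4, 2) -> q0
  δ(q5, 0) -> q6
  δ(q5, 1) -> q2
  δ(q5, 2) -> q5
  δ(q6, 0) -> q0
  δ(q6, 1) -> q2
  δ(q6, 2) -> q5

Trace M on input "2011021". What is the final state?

q2

q4 --2--> q0
q0 --0--> q2
q2 --1--> q1
q1 --1--> q0
q0 --0--> q2
q2 --2--> q6
q6 --1--> q2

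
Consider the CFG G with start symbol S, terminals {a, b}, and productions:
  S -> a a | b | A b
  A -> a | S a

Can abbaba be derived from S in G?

no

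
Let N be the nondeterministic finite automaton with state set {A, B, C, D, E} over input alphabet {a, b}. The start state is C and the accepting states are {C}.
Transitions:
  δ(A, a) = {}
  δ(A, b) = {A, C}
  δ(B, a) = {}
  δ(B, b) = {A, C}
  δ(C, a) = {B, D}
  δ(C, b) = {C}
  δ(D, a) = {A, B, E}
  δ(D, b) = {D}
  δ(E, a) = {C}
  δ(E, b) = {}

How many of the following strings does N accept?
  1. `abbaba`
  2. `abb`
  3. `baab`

`abbaba`: rejected
`abb`: accepted
`baab`: accepted

2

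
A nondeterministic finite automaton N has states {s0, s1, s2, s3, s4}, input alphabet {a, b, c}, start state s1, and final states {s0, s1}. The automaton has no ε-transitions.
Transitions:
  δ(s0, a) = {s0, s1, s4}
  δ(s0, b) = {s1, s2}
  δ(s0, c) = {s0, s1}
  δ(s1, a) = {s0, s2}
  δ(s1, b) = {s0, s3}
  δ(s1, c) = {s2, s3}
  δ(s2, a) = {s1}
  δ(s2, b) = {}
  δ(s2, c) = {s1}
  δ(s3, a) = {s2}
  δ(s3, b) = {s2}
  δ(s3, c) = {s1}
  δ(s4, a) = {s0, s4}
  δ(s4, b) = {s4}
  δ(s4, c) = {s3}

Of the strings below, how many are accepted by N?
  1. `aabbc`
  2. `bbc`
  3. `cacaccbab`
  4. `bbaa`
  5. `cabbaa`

`aabbc`: accepted
`bbc`: accepted
`cacaccbab`: accepted
`bbaa`: accepted
`cabbaa`: accepted

5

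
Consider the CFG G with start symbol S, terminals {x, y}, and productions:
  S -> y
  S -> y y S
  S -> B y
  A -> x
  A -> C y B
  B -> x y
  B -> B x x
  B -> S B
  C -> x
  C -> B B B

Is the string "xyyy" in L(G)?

no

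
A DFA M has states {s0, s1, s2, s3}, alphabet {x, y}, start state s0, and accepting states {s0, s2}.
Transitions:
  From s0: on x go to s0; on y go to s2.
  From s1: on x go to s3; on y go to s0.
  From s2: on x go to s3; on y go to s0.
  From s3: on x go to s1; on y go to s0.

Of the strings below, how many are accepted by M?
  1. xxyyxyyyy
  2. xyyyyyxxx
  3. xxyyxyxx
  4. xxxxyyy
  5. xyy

xxyyxyyyy: accepted
xyyyyyxxx: rejected
xxyyxyxx: rejected
xxxxyyy: accepted
xyy: accepted

3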